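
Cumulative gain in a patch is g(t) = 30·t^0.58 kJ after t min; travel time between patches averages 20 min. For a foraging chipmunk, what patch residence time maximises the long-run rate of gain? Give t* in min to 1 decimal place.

27.6 min

Maximise g(t)/(T+t): set derivative to zero → g'(t)(T+t) = g(t).
g'(t) = 0.58·30·t^-0.42. Setting 0.58·30·t^-0.42 = 30·t^0.58/(20+t) gives 0.58(20+t) = t, so 0.42·t = 0.58×20.
t* = 0.58×20/0.42 = 27.62 min.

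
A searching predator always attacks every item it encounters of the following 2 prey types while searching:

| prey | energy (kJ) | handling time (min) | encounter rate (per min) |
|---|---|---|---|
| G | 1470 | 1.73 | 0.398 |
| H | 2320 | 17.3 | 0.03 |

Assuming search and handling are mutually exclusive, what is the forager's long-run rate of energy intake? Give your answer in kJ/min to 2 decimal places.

R = Σλ_iE_i / (1 + Σλ_ih_i)
Numerator: 0.398×1470 + 0.03×2320 = 654.7
Denominator: 1 + 0.398×1.73 + 0.03×17.3 = 2.208
R = 654.7/2.208 = 296.6 kJ/min

296.56 kJ/min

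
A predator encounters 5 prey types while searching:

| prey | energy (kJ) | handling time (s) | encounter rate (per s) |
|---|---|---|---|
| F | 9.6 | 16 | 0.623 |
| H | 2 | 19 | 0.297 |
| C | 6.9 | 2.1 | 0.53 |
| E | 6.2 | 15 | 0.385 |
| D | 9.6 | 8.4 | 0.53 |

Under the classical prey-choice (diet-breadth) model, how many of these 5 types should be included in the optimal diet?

1

Rank by E/h (kJ/s): C 3.29, D 1.14, F 0.6, E 0.413, H 0.105. Include each in turn until the next type's E/h falls below the running intake rate.
Rate on top 1: 1.731. D: 1.14 < 1.731 → exclude; stop.
Optimal diet: C — 1 of 5 types.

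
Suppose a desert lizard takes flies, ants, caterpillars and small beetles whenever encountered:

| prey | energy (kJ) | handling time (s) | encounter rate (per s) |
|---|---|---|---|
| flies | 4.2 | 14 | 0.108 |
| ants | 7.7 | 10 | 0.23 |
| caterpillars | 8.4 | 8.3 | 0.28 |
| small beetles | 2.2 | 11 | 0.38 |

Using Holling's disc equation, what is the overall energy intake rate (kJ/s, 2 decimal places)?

0.48 kJ/s

R = (0.108×4.2 + 0.23×7.7 + 0.28×8.4 + 0.38×2.2) / (1 + 0.108×14 + 0.23×10 + 0.28×8.3 + 0.38×11) = 5.413/11.32 = 0.4783 kJ/s.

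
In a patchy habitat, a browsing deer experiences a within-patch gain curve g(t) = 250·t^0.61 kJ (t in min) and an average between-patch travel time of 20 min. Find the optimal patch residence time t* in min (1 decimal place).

Optimal t* satisfies g'(t*) = g(t*)/(T + t*).
g'(t) = 0.61·250·t^-0.39. Setting 0.61·250·t^-0.39 = 250·t^0.61/(20+t) gives 0.61(20+t) = t, so 0.39·t = 0.61×20.
t* = 0.61×20/0.39 = 31.28 min.

31.3 min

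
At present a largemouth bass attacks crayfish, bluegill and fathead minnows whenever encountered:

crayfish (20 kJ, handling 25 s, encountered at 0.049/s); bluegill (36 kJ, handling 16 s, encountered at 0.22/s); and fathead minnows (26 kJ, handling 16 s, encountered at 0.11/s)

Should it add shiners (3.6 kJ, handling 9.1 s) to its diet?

On crayfish, bluegill and fathead minnows alone, R = ΣλE/(1+Σλh) = 11.76/7.505 = 1.567 kJ/s.
Profitability of shiners: 3.6/9.1 = 0.3956 kJ/s.
0.3956 < 1.567, so adding shiners would lower the average — exclude it.

No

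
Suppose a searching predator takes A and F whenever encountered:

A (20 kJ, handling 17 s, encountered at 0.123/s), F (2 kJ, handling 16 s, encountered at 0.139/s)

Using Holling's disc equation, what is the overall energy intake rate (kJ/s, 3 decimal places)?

0.515 kJ/s

Energy encountered per unit search time: 0.123×20 + 0.139×2 = 2.738 kJ/s.
Handling time per unit search time: 0.123×17 + 0.139×16 = 4.315.
Rate = 2.738/(1 + 4.315) = 0.5151 kJ/s.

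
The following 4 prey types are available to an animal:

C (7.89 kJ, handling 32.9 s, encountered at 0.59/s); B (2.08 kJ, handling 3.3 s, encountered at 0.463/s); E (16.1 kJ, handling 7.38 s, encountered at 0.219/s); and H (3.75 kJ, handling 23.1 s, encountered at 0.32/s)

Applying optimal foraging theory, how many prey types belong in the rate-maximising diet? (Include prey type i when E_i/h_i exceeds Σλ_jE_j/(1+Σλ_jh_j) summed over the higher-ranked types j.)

Rank by E/h (kJ/s): E 2.18, B 0.63, C 0.24, H 0.162. Include each in turn until the next type's E/h falls below the running intake rate.
Rate on top 1: 1.348. B: 0.63 < 1.348 → exclude; stop.
Optimal diet: E — 1 of 4 types.

1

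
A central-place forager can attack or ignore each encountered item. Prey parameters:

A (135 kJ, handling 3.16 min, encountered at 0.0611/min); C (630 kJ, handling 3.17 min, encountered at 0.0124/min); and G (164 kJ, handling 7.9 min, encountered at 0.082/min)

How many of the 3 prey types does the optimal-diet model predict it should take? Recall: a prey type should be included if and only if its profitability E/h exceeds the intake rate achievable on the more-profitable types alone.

3

E/h in descending order: C 199, A 42.7, G 20.8 kJ/min. The optimal diet is the largest prefix of this list for which every included type satisfies E_i/h_i > R on the types above it.
Rate on top 1: 7.517. A: 42.7 > 7.517 → include.
Rate on top 2: 13.03. G: 20.8 > 13.03 → include.
Optimal diet: C, A, G — 3 of 3 types.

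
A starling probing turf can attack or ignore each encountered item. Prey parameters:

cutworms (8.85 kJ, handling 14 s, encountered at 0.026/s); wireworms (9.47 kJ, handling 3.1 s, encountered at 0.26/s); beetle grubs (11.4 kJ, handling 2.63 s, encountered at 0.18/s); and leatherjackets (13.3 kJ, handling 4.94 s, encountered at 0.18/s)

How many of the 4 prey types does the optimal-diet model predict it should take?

E/h in descending order: beetle grubs 4.33, wireworms 3.05, leatherjackets 2.69, cutworms 0.632 kJ/s. The optimal diet is the largest prefix of this list for which every included type satisfies E_i/h_i > R on the types above it.
Rate on top 1: 1.393. wireworms: 3.05 > 1.393 → include.
Rate on top 2: 1.98. leatherjackets: 2.69 > 1.98 → include.
Rate on top 3: 2.18. cutworms: 0.632 < 2.18 → exclude; stop.
Optimal diet: beetle grubs, wireworms, leatherjackets — 3 of 4 types.

3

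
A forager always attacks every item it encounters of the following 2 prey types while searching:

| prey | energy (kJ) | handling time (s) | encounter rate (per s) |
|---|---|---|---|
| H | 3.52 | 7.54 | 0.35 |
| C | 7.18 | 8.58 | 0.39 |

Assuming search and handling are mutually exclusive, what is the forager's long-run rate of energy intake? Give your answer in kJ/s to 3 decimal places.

R = Σλ_iE_i / (1 + Σλ_ih_i)
Numerator: 0.35×3.52 + 0.39×7.18 = 4.032
Denominator: 1 + 0.35×7.54 + 0.39×8.58 = 6.985
R = 4.032/6.985 = 0.5772 kJ/s

0.577 kJ/s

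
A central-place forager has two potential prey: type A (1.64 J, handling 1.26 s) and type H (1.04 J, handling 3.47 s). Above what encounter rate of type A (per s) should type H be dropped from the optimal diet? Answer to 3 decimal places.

Drop type H once their profitability E₂/h₂ falls below the rate achievable on type A alone: E₂/h₂ = λE₁/(1 + λh₁).
Solve for λ: λE₁h₂ = E₂(1 + λh₁) → λ(E₁h₂ − E₂h₁) = E₂ → λ = E₂/(E₁h₂ − E₂h₁).
λ = 1.04/(1.64×3.47 − 1.04×1.26) = 1.04/4.38 = 0.2374 per s.

0.237 per s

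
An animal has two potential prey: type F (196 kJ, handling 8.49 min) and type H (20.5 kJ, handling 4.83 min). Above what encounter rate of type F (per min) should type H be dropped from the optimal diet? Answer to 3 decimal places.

The zero-one rule: include type H iff E₂/h₂ > λE₁/(1+λh₁). Equality gives the switch point.
λE₁h₂ = E₂ + λE₂h₁ ⇒ λ = E₂/(E₁h₂ − E₂h₁) = 20.5/(946.7 − 174) = 0.02653 per min.

0.027 per min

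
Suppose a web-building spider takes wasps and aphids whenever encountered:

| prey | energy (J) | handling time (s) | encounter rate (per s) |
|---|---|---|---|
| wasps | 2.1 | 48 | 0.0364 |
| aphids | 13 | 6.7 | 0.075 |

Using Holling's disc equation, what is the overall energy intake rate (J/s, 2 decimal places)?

0.32 J/s

R = Σλ_iE_i / (1 + Σλ_ih_i)
Numerator: 0.0364×2.1 + 0.075×13 = 1.051
Denominator: 1 + 0.0364×48 + 0.075×6.7 = 3.25
R = 1.051/3.25 = 0.3235 J/s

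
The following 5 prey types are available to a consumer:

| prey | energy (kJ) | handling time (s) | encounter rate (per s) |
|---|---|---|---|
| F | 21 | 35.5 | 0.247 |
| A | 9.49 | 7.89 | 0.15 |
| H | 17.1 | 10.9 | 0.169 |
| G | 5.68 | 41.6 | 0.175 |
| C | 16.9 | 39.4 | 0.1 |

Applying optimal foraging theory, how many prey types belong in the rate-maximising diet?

2

Rank by E/h (kJ/s): H 1.57, A 1.2, F 0.592, C 0.429, G 0.137. Include each in turn until the next type's E/h falls below the running intake rate.
Rate on top 1: 1.017. A: 1.2 > 1.017 → include.
Rate on top 2: 1.071. F: 0.592 < 1.071 → exclude; stop.
Optimal diet: H, A — 2 of 5 types.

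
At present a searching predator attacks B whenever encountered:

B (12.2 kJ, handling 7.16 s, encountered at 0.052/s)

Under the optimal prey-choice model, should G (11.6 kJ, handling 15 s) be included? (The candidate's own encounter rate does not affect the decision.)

Yes

On B alone, R = ΣλE/(1+Σλh) = 0.6344/1.372 = 0.4623 kJ/s.
Profitability of G: 11.6/15 = 0.7733 kJ/s.
Since 0.7733 > R, including G increases the long-run rate.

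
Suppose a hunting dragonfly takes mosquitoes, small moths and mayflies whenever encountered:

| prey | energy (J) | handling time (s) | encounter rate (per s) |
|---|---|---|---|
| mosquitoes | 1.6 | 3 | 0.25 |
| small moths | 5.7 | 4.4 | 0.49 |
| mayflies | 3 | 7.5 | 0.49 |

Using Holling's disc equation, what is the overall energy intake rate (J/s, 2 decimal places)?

R = (0.25×1.6 + 0.49×5.7 + 0.49×3) / (1 + 0.25×3 + 0.49×4.4 + 0.49×7.5) = 4.663/7.581 = 0.6151 J/s.

0.62 J/s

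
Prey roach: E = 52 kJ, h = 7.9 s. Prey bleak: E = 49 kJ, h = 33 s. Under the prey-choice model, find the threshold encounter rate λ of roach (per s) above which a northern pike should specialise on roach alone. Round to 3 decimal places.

At the threshold, the rate on roach alone equals the profitability of bleak: λ·52/(1 + λ·7.9) = 49/33 = 1.485.
Rearranging, λ(52 − 1.485×7.9) = 1.485, so λ = 1.485/40.27 = 0.03687 per s.

0.037 per s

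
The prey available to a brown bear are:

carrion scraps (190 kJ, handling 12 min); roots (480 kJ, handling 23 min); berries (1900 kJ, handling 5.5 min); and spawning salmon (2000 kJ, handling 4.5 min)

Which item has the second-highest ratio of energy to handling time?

In descending order of E/h:
spawning salmon: 2000/4.5 = 444 kJ/min
berries: 1900/5.5 = 345 kJ/min
roots: 480/23 = 20.9 kJ/min
carrion scraps: 190/12 = 15.8 kJ/min

berries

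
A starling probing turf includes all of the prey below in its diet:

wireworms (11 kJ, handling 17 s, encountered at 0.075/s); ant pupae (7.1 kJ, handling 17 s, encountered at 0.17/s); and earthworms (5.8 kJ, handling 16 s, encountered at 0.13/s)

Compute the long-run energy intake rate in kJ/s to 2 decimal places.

R = Σλ_iE_i / (1 + Σλ_ih_i)
Numerator: 0.075×11 + 0.17×7.1 + 0.13×5.8 = 2.786
Denominator: 1 + 0.075×17 + 0.17×17 + 0.13×16 = 7.245
R = 2.786/7.245 = 0.3845 kJ/s

0.38 kJ/s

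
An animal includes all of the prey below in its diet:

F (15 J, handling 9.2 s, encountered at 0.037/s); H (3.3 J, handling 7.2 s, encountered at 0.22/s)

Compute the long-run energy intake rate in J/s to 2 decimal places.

Energy encountered per unit search time: 0.037×15 + 0.22×3.3 = 1.281 J/s.
Handling time per unit search time: 0.037×9.2 + 0.22×7.2 = 1.924.
Rate = 1.281/(1 + 1.924) = 0.438 J/s.

0.44 J/s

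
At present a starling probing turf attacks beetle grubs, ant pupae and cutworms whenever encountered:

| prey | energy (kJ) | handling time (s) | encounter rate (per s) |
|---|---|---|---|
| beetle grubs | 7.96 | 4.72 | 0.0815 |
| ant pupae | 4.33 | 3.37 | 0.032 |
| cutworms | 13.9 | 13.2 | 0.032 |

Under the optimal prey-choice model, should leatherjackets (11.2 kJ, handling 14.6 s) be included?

Current rate: (0.0815×7.96 + 0.032×4.33 + 0.032×13.9)/(1 + 0.0815×4.72 + 0.032×3.37 + 0.032×13.2) = 0.6434 kJ/s.
leatherjackets: E/h = 11.2/14.6 = 0.7671 kJ/s.
0.7671 > 0.6434, so adding leatherjackets raises the average — include it.

Yes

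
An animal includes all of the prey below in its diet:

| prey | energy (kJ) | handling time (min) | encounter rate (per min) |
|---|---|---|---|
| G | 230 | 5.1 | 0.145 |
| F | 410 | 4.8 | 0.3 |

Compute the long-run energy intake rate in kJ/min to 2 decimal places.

49.17 kJ/min

R = (0.145×230 + 0.3×410) / (1 + 0.145×5.1 + 0.3×4.8) = 156.3/3.179 = 49.17 kJ/min.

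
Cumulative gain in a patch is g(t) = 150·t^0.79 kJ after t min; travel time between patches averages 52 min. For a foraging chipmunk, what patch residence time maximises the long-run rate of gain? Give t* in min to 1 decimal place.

By the marginal value theorem, leave when the instantaneous gain rate g'(t) equals the habitat-wide average g(t)/(T + t).
g'(t) = 0.79·150·t^-0.21. Setting 0.79·150·t^-0.21 = 150·t^0.79/(52+t) gives 0.79(52+t) = t, so 0.21·t = 0.79×52.
t* = 0.79×52/0.21 = 195.6 min.

195.6 min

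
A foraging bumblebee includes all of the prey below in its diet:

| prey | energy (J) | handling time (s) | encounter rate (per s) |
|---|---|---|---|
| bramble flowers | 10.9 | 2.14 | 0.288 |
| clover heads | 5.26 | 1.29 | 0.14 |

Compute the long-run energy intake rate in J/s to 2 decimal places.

Energy encountered per unit search time: 0.288×10.9 + 0.14×5.26 = 3.876 J/s.
Handling time per unit search time: 0.288×2.14 + 0.14×1.29 = 0.7969.
Rate = 3.876/(1 + 0.7969) = 2.157 J/s.

2.16 J/s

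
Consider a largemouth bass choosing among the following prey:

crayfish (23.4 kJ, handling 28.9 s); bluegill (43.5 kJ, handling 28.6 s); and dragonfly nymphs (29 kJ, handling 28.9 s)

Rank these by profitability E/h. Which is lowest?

crayfish

Profitability E/h (kJ/s): crayfish = 23.4/28.9 = 0.81, bluegill = 43.5/28.6 = 1.52, dragonfly nymphs = 29/28.9 = 1.
Ranked: bluegill > dragonfly nymphs > crayfish.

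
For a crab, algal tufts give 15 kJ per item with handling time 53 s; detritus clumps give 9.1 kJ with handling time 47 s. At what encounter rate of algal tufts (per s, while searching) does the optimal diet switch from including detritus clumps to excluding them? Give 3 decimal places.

0.041 per s

Drop detritus clumps once their profitability E₂/h₂ falls below the rate achievable on algal tufts alone: E₂/h₂ = λE₁/(1 + λh₁).
Solve for λ: λE₁h₂ = E₂(1 + λh₁) → λ(E₁h₂ − E₂h₁) = E₂ → λ = E₂/(E₁h₂ − E₂h₁).
λ = 9.1/(15×47 − 9.1×53) = 9.1/222.7 = 0.04086 per s.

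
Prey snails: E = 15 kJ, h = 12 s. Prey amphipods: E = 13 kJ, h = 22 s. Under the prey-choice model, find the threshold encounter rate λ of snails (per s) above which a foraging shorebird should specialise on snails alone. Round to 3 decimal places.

At the threshold, the rate on snails alone equals the profitability of amphipods: λ·15/(1 + λ·12) = 13/22 = 0.5909.
Rearranging, λ(15 − 0.5909×12) = 0.5909, so λ = 0.5909/7.909 = 0.07471 per s.

0.075 per s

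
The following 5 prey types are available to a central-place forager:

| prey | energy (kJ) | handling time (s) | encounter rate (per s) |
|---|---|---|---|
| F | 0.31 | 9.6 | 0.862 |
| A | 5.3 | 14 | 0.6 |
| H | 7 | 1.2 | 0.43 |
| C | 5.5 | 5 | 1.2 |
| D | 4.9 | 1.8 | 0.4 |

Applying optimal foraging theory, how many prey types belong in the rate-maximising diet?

2

Profitabilities (E/h, kJ/s): H 5.83, D 2.72, C 1.1, A 0.379, F 0.0323. Add prey in this order while the next type's profitability exceeds the intake rate on those already taken.
Rate on top 1: 1.985. D: 2.72 > 1.985 → include.
Rate on top 2: 2.223. C: 1.1 < 2.223 → exclude; stop.
Optimal diet: H, D — 2 of 5 types.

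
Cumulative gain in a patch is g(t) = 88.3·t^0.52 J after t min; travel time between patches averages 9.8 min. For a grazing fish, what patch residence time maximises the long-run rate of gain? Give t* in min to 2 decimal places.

10.62 min

By the marginal value theorem, leave when the instantaneous gain rate g'(t) equals the habitat-wide average g(t)/(T + t).
g'(t) = 0.52·88.3·t^-0.48. Setting 0.52·88.3·t^-0.48 = 88.3·t^0.52/(9.8+t) gives 0.52(9.8+t) = t, so 0.48·t = 0.52×9.8.
t* = 0.52×9.8/0.48 = 10.62 min.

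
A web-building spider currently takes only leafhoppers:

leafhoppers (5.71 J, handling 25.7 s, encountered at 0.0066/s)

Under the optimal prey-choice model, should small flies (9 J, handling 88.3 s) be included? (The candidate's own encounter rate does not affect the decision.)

Yes

Current rate: (0.0066×5.71)/(1 + 0.0066×25.7) = 0.03222 J/s.
small flies: E/h = 9/88.3 = 0.1019 J/s.
Since 0.1019 > R, including small flies increases the long-run rate.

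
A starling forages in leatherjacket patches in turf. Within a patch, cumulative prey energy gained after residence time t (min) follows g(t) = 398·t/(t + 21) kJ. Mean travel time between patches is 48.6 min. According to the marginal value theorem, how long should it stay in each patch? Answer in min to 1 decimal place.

31.9 min

By the marginal value theorem, leave when the instantaneous gain rate g'(t) equals the habitat-wide average g(t)/(T + t).
g'(t) = 398·21/(t + 21)². Setting 398·21/(t+21)² = 398t/[(t+21)(48.6+t)] gives 21(48.6+t) = t(t+21), so t² = 21×48.6 = 1021.
t* = √1021 = 31.95 min.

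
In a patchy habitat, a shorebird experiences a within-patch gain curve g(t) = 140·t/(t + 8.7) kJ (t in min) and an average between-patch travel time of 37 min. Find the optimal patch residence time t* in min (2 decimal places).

By the marginal value theorem, leave when the instantaneous gain rate g'(t) equals the habitat-wide average g(t)/(T + t).
g'(t) = 140·8.7/(t + 8.7)². Setting 140·8.7/(t+8.7)² = 140t/[(t+8.7)(37+t)] gives 8.7(37+t) = t(t+8.7), so t² = 8.7×37 = 321.9.
t* = √321.9 = 17.94 min.

17.94 min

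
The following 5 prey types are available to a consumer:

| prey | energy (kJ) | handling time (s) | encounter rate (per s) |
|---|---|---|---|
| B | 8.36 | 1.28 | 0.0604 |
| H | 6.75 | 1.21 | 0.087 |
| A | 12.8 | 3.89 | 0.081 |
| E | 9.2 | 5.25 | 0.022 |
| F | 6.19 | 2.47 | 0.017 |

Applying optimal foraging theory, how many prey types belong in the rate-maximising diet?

5

Rank by E/h (kJ/s): B 6.53, H 5.58, A 3.29, F 2.51, E 1.75. Include each in turn until the next type's E/h falls below the running intake rate.
Rate on top 1: 0.4687. H: 5.58 > 0.4687 → include.
Rate on top 2: 0.9236. A: 3.29 > 0.9236 → include.
Rate on top 3: 1.422. F: 2.51 > 1.422 → include.
Rate on top 4: 1.451. E: 1.75 > 1.451 → include.
Optimal diet: B, H, A, F, E — 5 of 5 types.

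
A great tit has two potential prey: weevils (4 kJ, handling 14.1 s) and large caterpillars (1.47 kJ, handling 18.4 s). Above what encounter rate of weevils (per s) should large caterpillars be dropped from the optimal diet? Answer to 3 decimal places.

Drop large caterpillars once their profitability E₂/h₂ falls below the rate achievable on weevils alone: E₂/h₂ = λE₁/(1 + λh₁).
Solve for λ: λE₁h₂ = E₂(1 + λh₁) → λ(E₁h₂ − E₂h₁) = E₂ → λ = E₂/(E₁h₂ − E₂h₁).
λ = 1.47/(4×18.4 − 1.47×14.1) = 1.47/52.87 = 0.0278 per s.

0.028 per s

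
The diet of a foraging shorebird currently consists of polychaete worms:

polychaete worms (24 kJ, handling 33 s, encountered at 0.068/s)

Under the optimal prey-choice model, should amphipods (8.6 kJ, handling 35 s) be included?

Current rate: (0.068×24)/(1 + 0.068×33) = 0.5031 kJ/s.
Profitability of amphipods: 8.6/35 = 0.2457 kJ/s.
Since 0.2457 < R, time spent handling amphipods is better spent searching.

No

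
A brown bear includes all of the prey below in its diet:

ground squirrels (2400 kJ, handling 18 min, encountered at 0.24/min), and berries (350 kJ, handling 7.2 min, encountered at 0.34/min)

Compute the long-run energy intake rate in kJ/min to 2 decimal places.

89.47 kJ/min

R = Σλ_iE_i / (1 + Σλ_ih_i)
Numerator: 0.24×2400 + 0.34×350 = 695
Denominator: 1 + 0.24×18 + 0.34×7.2 = 7.768
R = 695/7.768 = 89.47 kJ/min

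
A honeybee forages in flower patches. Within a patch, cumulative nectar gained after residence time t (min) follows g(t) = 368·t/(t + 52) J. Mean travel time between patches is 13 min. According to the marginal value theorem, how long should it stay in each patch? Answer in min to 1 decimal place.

Optimal t* satisfies g'(t*) = g(t*)/(T + t*).
g'(t) = 368·52/(t + 52)². Setting 368·52/(t+52)² = 368t/[(t+52)(13+t)] gives 52(13+t) = t(t+52), so t² = 52×13 = 676.
t* = √676 = 26 min.

26.0 min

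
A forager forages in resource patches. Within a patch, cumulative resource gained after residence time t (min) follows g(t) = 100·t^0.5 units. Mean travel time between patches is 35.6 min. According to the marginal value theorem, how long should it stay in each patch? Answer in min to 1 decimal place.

By the marginal value theorem, leave when the instantaneous gain rate g'(t) equals the habitat-wide average g(t)/(T + t).
g'(t) = 0.5·100·t^-0.5. Setting 0.5·100·t^-0.5 = 100·t^0.5/(35.6+t) gives 0.5(35.6+t) = t, so 0.50·t = 0.5×35.6.
t* = 0.5×35.6/0.50 = 35.6 min.

35.6 min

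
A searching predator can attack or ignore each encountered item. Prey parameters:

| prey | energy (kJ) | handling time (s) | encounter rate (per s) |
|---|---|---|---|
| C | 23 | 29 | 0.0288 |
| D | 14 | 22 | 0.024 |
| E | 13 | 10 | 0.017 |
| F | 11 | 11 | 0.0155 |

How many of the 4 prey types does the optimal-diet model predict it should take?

4

Profitabilities (E/h, kJ/s): E 1.3, F 1, C 0.793, D 0.636. Add prey in this order while the next type's profitability exceeds the intake rate on those already taken.
Rate on top 1: 0.1889. F: 1 > 0.1889 → include.
Rate on top 2: 0.2921. C: 0.793 > 0.2921 → include.
Rate on top 3: 0.4844. D: 0.636 > 0.4844 → include.
Optimal diet: E, F, C, D — 4 of 4 types.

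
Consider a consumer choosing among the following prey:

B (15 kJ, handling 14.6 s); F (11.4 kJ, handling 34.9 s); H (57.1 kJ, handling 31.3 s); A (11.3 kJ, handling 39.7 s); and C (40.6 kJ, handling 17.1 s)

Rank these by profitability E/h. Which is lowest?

A

In descending order of E/h:
C: 40.6/17.1 = 2.37 kJ/s
H: 57.1/31.3 = 1.82 kJ/s
B: 15/14.6 = 1.03 kJ/s
F: 11.4/34.9 = 0.327 kJ/s
A: 11.3/39.7 = 0.285 kJ/s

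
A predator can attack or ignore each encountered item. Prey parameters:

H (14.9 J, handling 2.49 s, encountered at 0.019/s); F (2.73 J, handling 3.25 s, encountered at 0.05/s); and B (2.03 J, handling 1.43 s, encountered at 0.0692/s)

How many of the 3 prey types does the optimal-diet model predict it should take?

Profitabilities (E/h, J/s): H 5.98, B 1.42, F 0.84. Add prey in this order while the next type's profitability exceeds the intake rate on those already taken.
Rate on top 1: 0.2703. B: 1.42 > 0.2703 → include.
Rate on top 2: 0.3695. F: 0.84 > 0.3695 → include.
Optimal diet: H, B, F — 3 of 3 types.

3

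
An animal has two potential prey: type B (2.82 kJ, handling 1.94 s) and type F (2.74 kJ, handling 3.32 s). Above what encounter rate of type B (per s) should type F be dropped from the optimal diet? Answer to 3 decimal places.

Drop type F once their profitability E₂/h₂ falls below the rate achievable on type B alone: E₂/h₂ = λE₁/(1 + λh₁).
Solve for λ: λE₁h₂ = E₂(1 + λh₁) → λ(E₁h₂ − E₂h₁) = E₂ → λ = E₂/(E₁h₂ − E₂h₁).
λ = 2.74/(2.82×3.32 − 2.74×1.94) = 2.74/4.047 = 0.6771 per s.

0.677 per s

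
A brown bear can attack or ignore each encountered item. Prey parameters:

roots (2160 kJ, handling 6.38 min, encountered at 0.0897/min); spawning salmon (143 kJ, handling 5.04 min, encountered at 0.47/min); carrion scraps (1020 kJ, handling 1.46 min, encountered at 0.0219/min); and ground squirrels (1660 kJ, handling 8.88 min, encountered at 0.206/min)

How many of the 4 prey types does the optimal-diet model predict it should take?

E/h in descending order: carrion scraps 699, roots 339, ground squirrels 187, spawning salmon 28.4 kJ/min. The optimal diet is the largest prefix of this list for which every included type satisfies E_i/h_i > R on the types above it.
Rate on top 1: 21.65. roots: 339 > 21.65 → include.
Rate on top 2: 134.7. ground squirrels: 187 > 134.7 → include.
Rate on top 3: 162.5. spawning salmon: 28.4 < 162.5 → exclude; stop.
Optimal diet: carrion scraps, roots, ground squirrels — 3 of 4 types.

3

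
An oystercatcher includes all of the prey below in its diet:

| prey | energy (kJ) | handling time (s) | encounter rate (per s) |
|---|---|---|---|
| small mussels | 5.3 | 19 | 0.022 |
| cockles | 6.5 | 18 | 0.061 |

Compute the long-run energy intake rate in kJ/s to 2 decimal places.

R = Σλ_iE_i / (1 + Σλ_ih_i)
Numerator: 0.022×5.3 + 0.061×6.5 = 0.5131
Denominator: 1 + 0.022×19 + 0.061×18 = 2.516
R = 0.5131/2.516 = 0.2039 kJ/s

0.20 kJ/s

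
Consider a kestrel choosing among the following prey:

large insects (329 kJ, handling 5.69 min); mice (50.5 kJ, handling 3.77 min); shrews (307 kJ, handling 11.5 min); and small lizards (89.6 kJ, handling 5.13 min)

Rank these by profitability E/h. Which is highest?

Profitability E/h (kJ/min): large insects = 329/5.69 = 57.8, mice = 50.5/3.77 = 13.4, shrews = 307/11.5 = 26.7, small lizards = 89.6/5.13 = 17.5.
Ranked: large insects > shrews > small lizards > mice.

large insects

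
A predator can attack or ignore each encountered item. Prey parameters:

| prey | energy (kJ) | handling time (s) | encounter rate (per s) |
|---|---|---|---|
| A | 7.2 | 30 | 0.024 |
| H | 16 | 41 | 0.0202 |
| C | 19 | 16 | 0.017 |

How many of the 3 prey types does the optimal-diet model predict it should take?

2

E/h in descending order: C 1.19, H 0.39, A 0.24 kJ/s. The optimal diet is the largest prefix of this list for which every included type satisfies E_i/h_i > R on the types above it.
Rate on top 1: 0.2539. H: 0.39 > 0.2539 → include.
Rate on top 2: 0.3077. A: 0.24 < 0.3077 → exclude; stop.
Optimal diet: C, H — 2 of 3 types.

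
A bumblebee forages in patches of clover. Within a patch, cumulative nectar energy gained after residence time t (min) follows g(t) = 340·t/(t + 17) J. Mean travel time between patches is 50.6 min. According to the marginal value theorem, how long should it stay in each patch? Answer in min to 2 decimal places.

29.33 min

Optimal t* satisfies g'(t*) = g(t*)/(T + t*).
g'(t) = 340·17/(t + 17)². Setting 340·17/(t+17)² = 340t/[(t+17)(50.6+t)] gives 17(50.6+t) = t(t+17), so t² = 17×50.6 = 860.2.
t* = √860.2 = 29.33 min.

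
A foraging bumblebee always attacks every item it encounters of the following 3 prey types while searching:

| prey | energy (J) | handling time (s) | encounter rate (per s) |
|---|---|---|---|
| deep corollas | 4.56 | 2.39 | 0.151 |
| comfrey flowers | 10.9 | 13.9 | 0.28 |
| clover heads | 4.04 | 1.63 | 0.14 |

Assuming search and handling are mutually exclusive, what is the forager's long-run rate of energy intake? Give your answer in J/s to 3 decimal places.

0.786 J/s

R = (0.151×4.56 + 0.28×10.9 + 0.14×4.04) / (1 + 0.151×2.39 + 0.28×13.9 + 0.14×1.63) = 4.306/5.481 = 0.7856 J/s.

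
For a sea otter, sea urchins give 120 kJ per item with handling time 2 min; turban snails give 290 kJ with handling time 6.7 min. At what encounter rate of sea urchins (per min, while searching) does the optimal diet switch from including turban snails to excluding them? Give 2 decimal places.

1.29 per min

At the threshold, the rate on sea urchins alone equals the profitability of turban snails: λ·120/(1 + λ·2) = 290/6.7 = 43.28.
Rearranging, λ(120 − 43.28×2) = 43.28, so λ = 43.28/33.43 = 1.295 per min.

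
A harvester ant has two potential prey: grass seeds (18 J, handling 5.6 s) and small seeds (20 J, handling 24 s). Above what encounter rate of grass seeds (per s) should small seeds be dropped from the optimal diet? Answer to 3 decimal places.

The zero-one rule: include small seeds iff E₂/h₂ > λE₁/(1+λh₁). Equality gives the switch point.
λE₁h₂ = E₂ + λE₂h₁ ⇒ λ = E₂/(E₁h₂ − E₂h₁) = 20/(432 − 112) = 0.0625 per s.

0.062 per s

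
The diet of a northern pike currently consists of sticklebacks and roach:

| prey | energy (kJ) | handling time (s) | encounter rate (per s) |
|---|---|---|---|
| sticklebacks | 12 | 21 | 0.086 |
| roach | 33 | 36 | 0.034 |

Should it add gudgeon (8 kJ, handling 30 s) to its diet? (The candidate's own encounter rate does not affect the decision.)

No

On sticklebacks and roach alone, R = ΣλE/(1+Σλh) = 2.154/4.03 = 0.5345 kJ/s.
Profitability of gudgeon: 8/30 = 0.2667 kJ/s.
Since 0.2667 < R, time spent handling gudgeon is better spent searching.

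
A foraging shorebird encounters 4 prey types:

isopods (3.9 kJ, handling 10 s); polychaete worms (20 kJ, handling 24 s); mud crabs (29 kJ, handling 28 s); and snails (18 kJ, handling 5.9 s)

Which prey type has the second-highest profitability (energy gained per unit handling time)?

In descending order of E/h:
snails: 18/5.9 = 3.05 kJ/s
mud crabs: 29/28 = 1.04 kJ/s
polychaete worms: 20/24 = 0.833 kJ/s
isopods: 3.9/10 = 0.39 kJ/s

mud crabs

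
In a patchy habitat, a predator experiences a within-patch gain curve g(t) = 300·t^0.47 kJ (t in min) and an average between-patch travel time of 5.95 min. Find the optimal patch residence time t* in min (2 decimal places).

By the marginal value theorem, leave when the instantaneous gain rate g'(t) equals the habitat-wide average g(t)/(T + t).
g'(t) = 0.47·300·t^-0.53. Setting 0.47·300·t^-0.53 = 300·t^0.47/(5.95+t) gives 0.47(5.95+t) = t, so 0.53·t = 0.47×5.95.
t* = 0.47×5.95/0.53 = 5.276 min.

5.28 min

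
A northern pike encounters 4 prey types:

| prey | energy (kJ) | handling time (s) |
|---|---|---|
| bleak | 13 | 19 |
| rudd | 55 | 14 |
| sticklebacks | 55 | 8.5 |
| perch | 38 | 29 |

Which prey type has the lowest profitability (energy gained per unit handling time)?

bleak

Profitability E/h (kJ/s): bleak = 13/19 = 0.684, rudd = 55/14 = 3.93, sticklebacks = 55/8.5 = 6.47, perch = 38/29 = 1.31.
Ranked: sticklebacks > rudd > perch > bleak.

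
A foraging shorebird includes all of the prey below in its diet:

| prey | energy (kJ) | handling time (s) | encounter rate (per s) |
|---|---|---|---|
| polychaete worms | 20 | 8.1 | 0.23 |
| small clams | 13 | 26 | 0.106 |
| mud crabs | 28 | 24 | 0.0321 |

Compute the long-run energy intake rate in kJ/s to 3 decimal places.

1.076 kJ/s

R = (0.23×20 + 0.106×13 + 0.0321×28) / (1 + 0.23×8.1 + 0.106×26 + 0.0321×24) = 6.877/6.389 = 1.076 kJ/s.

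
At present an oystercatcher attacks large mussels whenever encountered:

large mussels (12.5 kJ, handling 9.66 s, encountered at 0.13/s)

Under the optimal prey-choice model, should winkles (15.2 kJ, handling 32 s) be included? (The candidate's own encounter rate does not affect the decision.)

On large mussels alone, R = ΣλE/(1+Σλh) = 1.625/2.256 = 0.7204 kJ/s.
winkles: E/h = 15.2/32 = 0.475 kJ/s.
Since 0.475 < R, time spent handling winkles is better spent searching.

No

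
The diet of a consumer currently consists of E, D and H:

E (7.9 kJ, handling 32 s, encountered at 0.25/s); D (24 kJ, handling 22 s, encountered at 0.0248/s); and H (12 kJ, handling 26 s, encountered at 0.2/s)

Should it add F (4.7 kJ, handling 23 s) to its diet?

On E, D and H alone, R = ΣλE/(1+Σλh) = 4.97/14.75 = 0.3371 kJ/s.
Profitability of F: 4.7/23 = 0.2043 kJ/s.
Since 0.2043 < R, time spent handling F is better spent searching.

No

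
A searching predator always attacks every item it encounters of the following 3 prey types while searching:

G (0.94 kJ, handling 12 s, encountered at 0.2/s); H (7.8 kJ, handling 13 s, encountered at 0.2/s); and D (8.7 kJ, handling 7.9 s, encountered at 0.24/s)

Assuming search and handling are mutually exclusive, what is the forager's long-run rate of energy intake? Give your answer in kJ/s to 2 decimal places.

Energy encountered per unit search time: 0.2×0.94 + 0.2×7.8 + 0.24×8.7 = 3.836 kJ/s.
Handling time per unit search time: 0.2×12 + 0.2×13 + 0.24×7.9 = 6.896.
Rate = 3.836/(1 + 6.896) = 0.4858 kJ/s.

0.49 kJ/s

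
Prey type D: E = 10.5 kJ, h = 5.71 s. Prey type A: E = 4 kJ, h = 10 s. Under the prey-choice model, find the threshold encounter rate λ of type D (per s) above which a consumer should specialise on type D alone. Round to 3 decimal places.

Drop type A once their profitability E₂/h₂ falls below the rate achievable on type D alone: E₂/h₂ = λE₁/(1 + λh₁).
Solve for λ: λE₁h₂ = E₂(1 + λh₁) → λ(E₁h₂ − E₂h₁) = E₂ → λ = E₂/(E₁h₂ − E₂h₁).
λ = 4/(10.5×10 − 4×5.71) = 4/82.16 = 0.04869 per s.

0.049 per s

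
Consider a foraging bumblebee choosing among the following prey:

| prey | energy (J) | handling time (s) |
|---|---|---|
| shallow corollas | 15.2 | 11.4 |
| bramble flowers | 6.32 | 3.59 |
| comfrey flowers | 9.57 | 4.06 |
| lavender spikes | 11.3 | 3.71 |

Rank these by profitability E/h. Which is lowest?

Profitability E/h (J/s): shallow corollas = 15.2/11.4 = 1.33, bramble flowers = 6.32/3.59 = 1.76, comfrey flowers = 9.57/4.06 = 2.36, lavender spikes = 11.3/3.71 = 3.05.
Ranked: lavender spikes > comfrey flowers > bramble flowers > shallow corollas.

shallow corollas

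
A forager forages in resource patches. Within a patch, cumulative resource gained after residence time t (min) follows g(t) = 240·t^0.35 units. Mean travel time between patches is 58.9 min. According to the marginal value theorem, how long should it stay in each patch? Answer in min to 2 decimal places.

Optimal t* satisfies g'(t*) = g(t*)/(T + t*).
g'(t) = 0.35·240·t^-0.65. Setting 0.35·240·t^-0.65 = 240·t^0.35/(58.9+t) gives 0.35(58.9+t) = t, so 0.65·t = 0.35×58.9.
t* = 0.35×58.9/0.65 = 31.72 min.

31.72 min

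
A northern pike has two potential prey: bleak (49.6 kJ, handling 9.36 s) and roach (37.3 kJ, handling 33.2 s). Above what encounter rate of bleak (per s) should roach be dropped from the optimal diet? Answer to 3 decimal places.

The zero-one rule: include roach iff E₂/h₂ > λE₁/(1+λh₁). Equality gives the switch point.
λE₁h₂ = E₂ + λE₂h₁ ⇒ λ = E₂/(E₁h₂ − E₂h₁) = 37.3/(1647 − 349.1) = 0.02875 per s.

0.029 per s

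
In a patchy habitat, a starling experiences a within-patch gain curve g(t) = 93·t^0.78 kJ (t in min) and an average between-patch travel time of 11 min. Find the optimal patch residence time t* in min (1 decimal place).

39.0 min

By the marginal value theorem, leave when the instantaneous gain rate g'(t) equals the habitat-wide average g(t)/(T + t).
g'(t) = 0.78·93·t^-0.22. Setting 0.78·93·t^-0.22 = 93·t^0.78/(11+t) gives 0.78(11+t) = t, so 0.22·t = 0.78×11.
t* = 0.78×11/0.22 = 39 min.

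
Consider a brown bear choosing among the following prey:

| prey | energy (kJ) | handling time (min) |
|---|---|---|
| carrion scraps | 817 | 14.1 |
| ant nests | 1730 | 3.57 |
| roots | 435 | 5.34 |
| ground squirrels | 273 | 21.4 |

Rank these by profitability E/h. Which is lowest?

In descending order of E/h:
ant nests: 1730/3.57 = 485 kJ/min
roots: 435/5.34 = 81.5 kJ/min
carrion scraps: 817/14.1 = 57.9 kJ/min
ground squirrels: 273/21.4 = 12.8 kJ/min

ground squirrels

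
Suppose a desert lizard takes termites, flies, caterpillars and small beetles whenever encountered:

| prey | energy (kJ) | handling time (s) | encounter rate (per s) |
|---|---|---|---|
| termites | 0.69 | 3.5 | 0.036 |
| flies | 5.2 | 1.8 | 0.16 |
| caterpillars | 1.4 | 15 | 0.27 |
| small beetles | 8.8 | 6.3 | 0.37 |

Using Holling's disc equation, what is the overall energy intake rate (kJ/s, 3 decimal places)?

R = Σλ_iE_i / (1 + Σλ_ih_i)
Numerator: 0.036×0.69 + 0.16×5.2 + 0.27×1.4 + 0.37×8.8 = 4.491
Denominator: 1 + 0.036×3.5 + 0.16×1.8 + 0.27×15 + 0.37×6.3 = 7.795
R = 4.491/7.795 = 0.5761 kJ/s

0.576 kJ/s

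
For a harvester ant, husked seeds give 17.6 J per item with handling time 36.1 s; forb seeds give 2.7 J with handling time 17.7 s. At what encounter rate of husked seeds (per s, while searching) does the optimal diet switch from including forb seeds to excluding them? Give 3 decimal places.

0.013 per s

The zero-one rule: include forb seeds iff E₂/h₂ > λE₁/(1+λh₁). Equality gives the switch point.
λE₁h₂ = E₂ + λE₂h₁ ⇒ λ = E₂/(E₁h₂ − E₂h₁) = 2.7/(311.5 − 97.47) = 0.01261 per s.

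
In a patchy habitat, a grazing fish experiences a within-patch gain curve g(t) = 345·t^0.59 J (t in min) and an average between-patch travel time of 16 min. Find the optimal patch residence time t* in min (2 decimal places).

Optimal t* satisfies g'(t*) = g(t*)/(T + t*).
g'(t) = 0.59·345·t^-0.41. Setting 0.59·345·t^-0.41 = 345·t^0.59/(16+t) gives 0.59(16+t) = t, so 0.41·t = 0.59×16.
t* = 0.59×16/0.41 = 23.02 min.

23.02 min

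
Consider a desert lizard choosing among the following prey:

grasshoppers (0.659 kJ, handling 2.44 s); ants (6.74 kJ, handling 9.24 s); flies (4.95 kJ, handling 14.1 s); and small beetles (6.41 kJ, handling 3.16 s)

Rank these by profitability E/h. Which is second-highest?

Profitability E/h (kJ/s): grasshoppers = 0.659/2.44 = 0.27, ants = 6.74/9.24 = 0.729, flies = 4.95/14.1 = 0.351, small beetles = 6.41/3.16 = 2.03.
Ranked: small beetles > ants > flies > grasshoppers.

ants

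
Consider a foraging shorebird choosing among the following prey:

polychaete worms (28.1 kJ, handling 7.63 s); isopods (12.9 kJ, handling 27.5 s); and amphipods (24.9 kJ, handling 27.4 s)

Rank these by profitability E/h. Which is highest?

In descending order of E/h:
polychaete worms: 28.1/7.63 = 3.68 kJ/s
amphipods: 24.9/27.4 = 0.909 kJ/s
isopods: 12.9/27.5 = 0.469 kJ/s

polychaete worms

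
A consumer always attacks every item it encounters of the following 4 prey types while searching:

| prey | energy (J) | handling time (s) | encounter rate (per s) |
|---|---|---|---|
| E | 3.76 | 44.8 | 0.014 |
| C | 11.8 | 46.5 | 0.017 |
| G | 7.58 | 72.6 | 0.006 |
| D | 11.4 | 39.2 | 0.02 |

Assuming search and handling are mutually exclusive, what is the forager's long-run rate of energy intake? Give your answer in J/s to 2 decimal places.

0.14 J/s

R = (0.014×3.76 + 0.017×11.8 + 0.006×7.58 + 0.02×11.4) / (1 + 0.014×44.8 + 0.017×46.5 + 0.006×72.6 + 0.02×39.2) = 0.5267/3.637 = 0.1448 J/s.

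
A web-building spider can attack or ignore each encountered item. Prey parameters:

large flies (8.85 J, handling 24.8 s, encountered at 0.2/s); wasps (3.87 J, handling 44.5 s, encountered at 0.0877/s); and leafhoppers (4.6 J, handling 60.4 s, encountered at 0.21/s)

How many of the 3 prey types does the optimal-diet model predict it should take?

E/h in descending order: large flies 0.357, wasps 0.087, leafhoppers 0.0762 J/s. The optimal diet is the largest prefix of this list for which every included type satisfies E_i/h_i > R on the types above it.
Rate on top 1: 0.297. wasps: 0.087 < 0.297 → exclude; stop.
Optimal diet: large flies — 1 of 3 types.

1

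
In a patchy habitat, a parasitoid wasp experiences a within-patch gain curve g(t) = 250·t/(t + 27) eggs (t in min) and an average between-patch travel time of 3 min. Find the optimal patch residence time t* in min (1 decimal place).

9.0 min

Maximise g(t)/(T+t): set derivative to zero → g'(t)(T+t) = g(t).
g'(t) = 250·27/(t + 27)². Setting 250·27/(t+27)² = 250t/[(t+27)(3+t)] gives 27(3+t) = t(t+27), so t² = 27×3 = 81.
t* = √81 = 9 min.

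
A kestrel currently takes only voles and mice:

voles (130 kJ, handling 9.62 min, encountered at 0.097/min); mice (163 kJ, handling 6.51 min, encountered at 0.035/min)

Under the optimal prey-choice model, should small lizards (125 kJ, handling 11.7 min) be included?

Yes

On voles and mice alone, R = ΣλE/(1+Σλh) = 18.32/2.161 = 8.475 kJ/min.
small lizards: E/h = 125/11.7 = 10.68 kJ/min.
Since 10.68 > R, including small lizards increases the long-run rate.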